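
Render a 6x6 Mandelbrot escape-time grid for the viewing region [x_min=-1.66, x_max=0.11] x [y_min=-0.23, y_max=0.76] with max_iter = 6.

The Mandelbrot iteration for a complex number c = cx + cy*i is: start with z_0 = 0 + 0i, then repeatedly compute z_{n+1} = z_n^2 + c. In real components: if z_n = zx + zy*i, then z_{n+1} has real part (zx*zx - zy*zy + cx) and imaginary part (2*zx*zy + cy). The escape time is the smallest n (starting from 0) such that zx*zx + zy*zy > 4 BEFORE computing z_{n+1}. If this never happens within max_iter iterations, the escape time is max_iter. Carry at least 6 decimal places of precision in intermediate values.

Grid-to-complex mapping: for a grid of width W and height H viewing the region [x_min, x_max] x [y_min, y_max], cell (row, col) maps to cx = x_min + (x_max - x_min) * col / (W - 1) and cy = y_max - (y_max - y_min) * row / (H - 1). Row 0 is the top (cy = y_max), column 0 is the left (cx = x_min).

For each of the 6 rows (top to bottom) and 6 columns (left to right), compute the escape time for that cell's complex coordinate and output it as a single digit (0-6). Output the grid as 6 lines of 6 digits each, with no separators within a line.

Answer: 334566
335666
466666
566666
666666
466666

Derivation:
(row=0, col=0): c = -1.6600 + 0.7600i → escape time 3
(row=0, col=1): c = -1.3060 + 0.7600i → escape time 3
(row=0, col=2): c = -0.9520 + 0.7600i → escape time 4
(row=0, col=3): c = -0.5980 + 0.7600i → escape time 5
(row=0, col=4): c = -0.2440 + 0.7600i → escape time 6
(row=0, col=5): c = 0.1100 + 0.7600i → escape time 6
(row=1, col=0): c = -1.6600 + 0.5620i → escape time 3
(row=1, col=1): c = -1.3060 + 0.5620i → escape time 3
(row=1, col=2): c = -0.9520 + 0.5620i → escape time 5
(row=1, col=3): c = -0.5980 + 0.5620i → escape time 6
(row=1, col=4): c = -0.2440 + 0.5620i → escape time 6
(row=1, col=5): c = 0.1100 + 0.5620i → escape time 6
(row=2, col=0): c = -1.6600 + 0.3640i → escape time 4
(row=2, col=1): c = -1.3060 + 0.3640i → escape time 6
(row=2, col=2): c = -0.9520 + 0.3640i → escape time 6
(row=2, col=3): c = -0.5980 + 0.3640i → escape time 6
(row=2, col=4): c = -0.2440 + 0.3640i → escape time 6
(row=2, col=5): c = 0.1100 + 0.3640i → escape time 6
(row=3, col=0): c = -1.6600 + 0.1660i → escape time 5
(row=3, col=1): c = -1.3060 + 0.1660i → escape time 6
(row=3, col=2): c = -0.9520 + 0.1660i → escape time 6
(row=3, col=3): c = -0.5980 + 0.1660i → escape time 6
(row=3, col=4): c = -0.2440 + 0.1660i → escape time 6
(row=3, col=5): c = 0.1100 + 0.1660i → escape time 6
(row=4, col=0): c = -1.6600 + -0.0320i → escape time 6
(row=4, col=1): c = -1.3060 + -0.0320i → escape time 6
(row=4, col=2): c = -0.9520 + -0.0320i → escape time 6
(row=4, col=3): c = -0.5980 + -0.0320i → escape time 6
(row=4, col=4): c = -0.2440 + -0.0320i → escape time 6
(row=4, col=5): c = 0.1100 + -0.0320i → escape time 6
(row=5, col=0): c = -1.6600 + -0.2300i → escape time 4
(row=5, col=1): c = -1.3060 + -0.2300i → escape time 6
(row=5, col=2): c = -0.9520 + -0.2300i → escape time 6
(row=5, col=3): c = -0.5980 + -0.2300i → escape time 6
(row=5, col=4): c = -0.2440 + -0.2300i → escape time 6
(row=5, col=5): c = 0.1100 + -0.2300i → escape time 6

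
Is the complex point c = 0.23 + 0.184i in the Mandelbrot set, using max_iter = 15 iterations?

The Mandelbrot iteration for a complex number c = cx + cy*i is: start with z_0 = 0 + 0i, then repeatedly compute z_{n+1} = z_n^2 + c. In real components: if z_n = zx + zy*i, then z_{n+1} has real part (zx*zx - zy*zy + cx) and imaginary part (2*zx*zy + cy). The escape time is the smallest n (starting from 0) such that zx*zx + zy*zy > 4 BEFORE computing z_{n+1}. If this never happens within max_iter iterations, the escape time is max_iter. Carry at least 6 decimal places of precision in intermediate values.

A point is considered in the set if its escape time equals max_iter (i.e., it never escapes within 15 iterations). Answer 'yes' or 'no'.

Answer: yes

Derivation:
z_0 = 0 + 0i, c = 0.2300 + 0.1840i
Iter 1: z = 0.2300 + 0.1840i, |z|^2 = 0.0868
Iter 2: z = 0.2490 + 0.2686i, |z|^2 = 0.1342
Iter 3: z = 0.2199 + 0.3178i, |z|^2 = 0.1493
Iter 4: z = 0.1773 + 0.3237i, |z|^2 = 0.1363
Iter 5: z = 0.1566 + 0.2988i, |z|^2 = 0.1138
Iter 6: z = 0.1652 + 0.2776i, |z|^2 = 0.1044
Iter 7: z = 0.1802 + 0.2757i, |z|^2 = 0.1085
Iter 8: z = 0.1864 + 0.2834i, |z|^2 = 0.1151
Iter 9: z = 0.1844 + 0.2897i, |z|^2 = 0.1179
Iter 10: z = 0.1801 + 0.2909i, |z|^2 = 0.1170
Iter 11: z = 0.1778 + 0.2888i, |z|^2 = 0.1150
Iter 12: z = 0.1782 + 0.2867i, |z|^2 = 0.1140
Iter 13: z = 0.1796 + 0.2862i, |z|^2 = 0.1142
Iter 14: z = 0.1803 + 0.2868i, |z|^2 = 0.1148
Did not escape in 15 iterations → in set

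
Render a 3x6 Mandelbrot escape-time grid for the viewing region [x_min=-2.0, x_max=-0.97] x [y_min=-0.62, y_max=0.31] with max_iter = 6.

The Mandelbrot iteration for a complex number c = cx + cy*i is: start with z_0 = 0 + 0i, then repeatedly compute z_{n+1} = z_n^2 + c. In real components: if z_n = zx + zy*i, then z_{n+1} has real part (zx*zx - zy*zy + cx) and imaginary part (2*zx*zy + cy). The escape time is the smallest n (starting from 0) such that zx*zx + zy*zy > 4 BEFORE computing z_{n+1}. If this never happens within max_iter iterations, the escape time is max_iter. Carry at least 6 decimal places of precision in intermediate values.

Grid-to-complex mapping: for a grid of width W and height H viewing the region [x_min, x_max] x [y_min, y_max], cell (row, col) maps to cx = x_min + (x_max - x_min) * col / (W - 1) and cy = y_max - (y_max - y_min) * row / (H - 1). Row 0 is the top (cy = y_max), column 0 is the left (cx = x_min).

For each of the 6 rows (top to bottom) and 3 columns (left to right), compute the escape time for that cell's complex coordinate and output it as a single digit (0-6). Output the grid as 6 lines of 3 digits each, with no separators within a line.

(row=0, col=0): c = -2.0000 + 0.3100i → escape time 1
(row=0, col=1): c = -1.4850 + 0.3100i → escape time 5
(row=0, col=2): c = -0.9700 + 0.3100i → escape time 6
(row=1, col=0): c = -2.0000 + 0.1240i → escape time 1
(row=1, col=1): c = -1.4850 + 0.1240i → escape time 6
(row=1, col=2): c = -0.9700 + 0.1240i → escape time 6
(row=2, col=0): c = -2.0000 + -0.0620i → escape time 1
(row=2, col=1): c = -1.4850 + -0.0620i → escape time 6
(row=2, col=2): c = -0.9700 + -0.0620i → escape time 6
(row=3, col=0): c = -2.0000 + -0.2480i → escape time 1
(row=3, col=1): c = -1.4850 + -0.2480i → escape time 5
(row=3, col=2): c = -0.9700 + -0.2480i → escape time 6
(row=4, col=0): c = -2.0000 + -0.4340i → escape time 1
(row=4, col=1): c = -1.4850 + -0.4340i → escape time 4
(row=4, col=2): c = -0.9700 + -0.4340i → escape time 6
(row=5, col=0): c = -2.0000 + -0.6200i → escape time 1
(row=5, col=1): c = -1.4850 + -0.6200i → escape time 3
(row=5, col=2): c = -0.9700 + -0.6200i → escape time 4

Answer: 156
166
166
156
146
134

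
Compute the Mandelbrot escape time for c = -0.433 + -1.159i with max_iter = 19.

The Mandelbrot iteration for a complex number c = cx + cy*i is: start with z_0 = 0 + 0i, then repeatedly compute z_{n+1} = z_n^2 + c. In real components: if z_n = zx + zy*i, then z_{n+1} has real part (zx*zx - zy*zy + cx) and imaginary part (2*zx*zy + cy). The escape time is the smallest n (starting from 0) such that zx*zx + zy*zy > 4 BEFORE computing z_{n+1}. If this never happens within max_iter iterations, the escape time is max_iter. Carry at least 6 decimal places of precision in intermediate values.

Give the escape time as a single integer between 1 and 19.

z_0 = 0 + 0i, c = -0.4330 + -1.1590i
Iter 1: z = -0.4330 + -1.1590i, |z|^2 = 1.5308
Iter 2: z = -1.5888 + -0.1553i, |z|^2 = 2.5484
Iter 3: z = 2.0671 + -0.6655i, |z|^2 = 4.7160
Escaped at iteration 3

Answer: 3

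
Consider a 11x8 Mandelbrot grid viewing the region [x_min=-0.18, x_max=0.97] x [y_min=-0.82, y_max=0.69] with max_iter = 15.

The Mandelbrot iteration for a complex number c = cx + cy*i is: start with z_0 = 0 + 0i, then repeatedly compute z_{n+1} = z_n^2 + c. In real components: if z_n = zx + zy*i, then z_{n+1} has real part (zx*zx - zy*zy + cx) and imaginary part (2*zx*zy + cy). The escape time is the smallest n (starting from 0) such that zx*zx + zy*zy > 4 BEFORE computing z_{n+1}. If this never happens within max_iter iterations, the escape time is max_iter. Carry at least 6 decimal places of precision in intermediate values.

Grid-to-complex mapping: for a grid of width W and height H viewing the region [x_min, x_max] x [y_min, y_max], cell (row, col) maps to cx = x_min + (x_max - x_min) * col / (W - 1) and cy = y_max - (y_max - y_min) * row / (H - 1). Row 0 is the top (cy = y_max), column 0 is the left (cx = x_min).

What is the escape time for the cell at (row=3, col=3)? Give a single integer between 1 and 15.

z_0 = 0 + 0i, c = 0.1650 + 0.0429i
Iter 1: z = 0.1650 + 0.0429i, |z|^2 = 0.0291
Iter 2: z = 0.1904 + 0.0570i, |z|^2 = 0.0395
Iter 3: z = 0.1980 + 0.0646i, |z|^2 = 0.0434
Iter 4: z = 0.2000 + 0.0684i, |z|^2 = 0.0447
Iter 5: z = 0.2003 + 0.0702i, |z|^2 = 0.0451
Iter 6: z = 0.2002 + 0.0710i, |z|^2 = 0.0451
Iter 7: z = 0.2000 + 0.0713i, |z|^2 = 0.0451
Iter 8: z = 0.1999 + 0.0714i, |z|^2 = 0.0451
Iter 9: z = 0.1999 + 0.0714i, |z|^2 = 0.0450
Iter 10: z = 0.1999 + 0.0714i, |z|^2 = 0.0450
Iter 11: z = 0.1998 + 0.0714i, |z|^2 = 0.0450
Iter 12: z = 0.1998 + 0.0714i, |z|^2 = 0.0450
Iter 13: z = 0.1998 + 0.0714i, |z|^2 = 0.0450
Iter 14: z = 0.1998 + 0.0714i, |z|^2 = 0.0450

Answer: 15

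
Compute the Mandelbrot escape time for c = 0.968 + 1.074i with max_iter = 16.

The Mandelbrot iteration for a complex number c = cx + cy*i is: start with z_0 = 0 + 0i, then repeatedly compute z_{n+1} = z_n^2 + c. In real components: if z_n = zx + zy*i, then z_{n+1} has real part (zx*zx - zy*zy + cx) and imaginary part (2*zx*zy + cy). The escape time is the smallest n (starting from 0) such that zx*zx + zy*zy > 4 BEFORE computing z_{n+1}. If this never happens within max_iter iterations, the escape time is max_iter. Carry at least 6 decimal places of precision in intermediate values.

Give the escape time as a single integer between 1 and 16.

Answer: 2

Derivation:
z_0 = 0 + 0i, c = 0.9680 + 1.0740i
Iter 1: z = 0.9680 + 1.0740i, |z|^2 = 2.0905
Iter 2: z = 0.7515 + 3.1533i, |z|^2 = 10.5079
Escaped at iteration 2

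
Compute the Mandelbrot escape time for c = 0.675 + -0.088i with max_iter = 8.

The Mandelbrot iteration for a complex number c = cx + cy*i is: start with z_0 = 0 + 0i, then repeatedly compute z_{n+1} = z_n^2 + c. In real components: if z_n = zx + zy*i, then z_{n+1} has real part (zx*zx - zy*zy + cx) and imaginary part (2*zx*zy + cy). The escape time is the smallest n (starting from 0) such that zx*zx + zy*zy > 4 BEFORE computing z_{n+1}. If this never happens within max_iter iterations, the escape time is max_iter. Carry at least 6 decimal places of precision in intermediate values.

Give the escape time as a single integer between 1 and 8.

Answer: 4

Derivation:
z_0 = 0 + 0i, c = 0.6750 + -0.0880i
Iter 1: z = 0.6750 + -0.0880i, |z|^2 = 0.4634
Iter 2: z = 1.1229 + -0.2068i, |z|^2 = 1.3036
Iter 3: z = 1.8931 + -0.5524i, |z|^2 = 3.8890
Iter 4: z = 3.9536 + -2.1796i, |z|^2 = 20.3818
Escaped at iteration 4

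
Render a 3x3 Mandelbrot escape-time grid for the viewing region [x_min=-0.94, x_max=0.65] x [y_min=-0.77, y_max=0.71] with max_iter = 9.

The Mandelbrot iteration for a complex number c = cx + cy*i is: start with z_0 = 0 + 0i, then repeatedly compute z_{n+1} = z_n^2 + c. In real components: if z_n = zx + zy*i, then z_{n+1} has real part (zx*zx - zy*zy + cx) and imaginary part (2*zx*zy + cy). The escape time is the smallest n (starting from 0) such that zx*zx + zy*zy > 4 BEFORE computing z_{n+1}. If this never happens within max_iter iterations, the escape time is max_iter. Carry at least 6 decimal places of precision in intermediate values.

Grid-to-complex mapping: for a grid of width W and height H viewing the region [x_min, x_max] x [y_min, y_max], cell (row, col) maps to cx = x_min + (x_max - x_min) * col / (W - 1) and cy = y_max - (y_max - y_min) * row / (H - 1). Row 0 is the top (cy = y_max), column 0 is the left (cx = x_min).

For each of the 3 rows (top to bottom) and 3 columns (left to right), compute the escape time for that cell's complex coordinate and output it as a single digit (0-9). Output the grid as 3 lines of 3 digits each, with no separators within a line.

(row=0, col=0): c = -0.9400 + 0.7100i → escape time 4
(row=0, col=1): c = -0.1450 + 0.7100i → escape time 9
(row=0, col=2): c = 0.6500 + 0.7100i → escape time 3
(row=1, col=0): c = -0.9400 + -0.0300i → escape time 9
(row=1, col=1): c = -0.1450 + -0.0300i → escape time 9
(row=1, col=2): c = 0.6500 + -0.0300i → escape time 4
(row=2, col=0): c = -0.9400 + -0.7700i → escape time 4
(row=2, col=1): c = -0.1450 + -0.7700i → escape time 9
(row=2, col=2): c = 0.6500 + -0.7700i → escape time 3

Answer: 493
994
493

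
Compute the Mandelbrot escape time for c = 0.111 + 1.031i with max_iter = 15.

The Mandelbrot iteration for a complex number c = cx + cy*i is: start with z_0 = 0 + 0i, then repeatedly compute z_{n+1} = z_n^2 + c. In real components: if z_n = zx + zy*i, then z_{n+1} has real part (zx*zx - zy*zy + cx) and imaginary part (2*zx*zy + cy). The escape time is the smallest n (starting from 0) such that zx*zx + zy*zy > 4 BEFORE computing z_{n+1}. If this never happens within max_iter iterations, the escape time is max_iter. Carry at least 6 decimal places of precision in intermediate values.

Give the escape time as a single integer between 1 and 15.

z_0 = 0 + 0i, c = 0.1110 + 1.0310i
Iter 1: z = 0.1110 + 1.0310i, |z|^2 = 1.0753
Iter 2: z = -0.9396 + 1.2599i, |z|^2 = 2.4702
Iter 3: z = -0.5934 + -1.3367i, |z|^2 = 2.1388
Iter 4: z = -1.3236 + 2.6173i, |z|^2 = 8.6022
Escaped at iteration 4

Answer: 4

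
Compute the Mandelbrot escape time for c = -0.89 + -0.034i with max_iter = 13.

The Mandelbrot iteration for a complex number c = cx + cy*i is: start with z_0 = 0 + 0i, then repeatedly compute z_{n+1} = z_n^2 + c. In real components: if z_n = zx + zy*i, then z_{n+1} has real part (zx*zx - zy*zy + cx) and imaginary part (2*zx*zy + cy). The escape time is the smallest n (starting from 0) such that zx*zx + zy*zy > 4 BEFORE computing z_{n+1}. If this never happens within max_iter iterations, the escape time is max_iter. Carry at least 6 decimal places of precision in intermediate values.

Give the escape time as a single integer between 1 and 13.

z_0 = 0 + 0i, c = -0.8900 + -0.0340i
Iter 1: z = -0.8900 + -0.0340i, |z|^2 = 0.7933
Iter 2: z = -0.0991 + 0.0265i, |z|^2 = 0.0105
Iter 3: z = -0.8809 + -0.0393i, |z|^2 = 0.7775
Iter 4: z = -0.1156 + 0.0352i, |z|^2 = 0.0146
Iter 5: z = -0.8779 + -0.0421i, |z|^2 = 0.7724
Iter 6: z = -0.1211 + 0.0400i, |z|^2 = 0.0163
Iter 7: z = -0.8769 + -0.0437i, |z|^2 = 0.7709
Iter 8: z = -0.1229 + 0.0426i, |z|^2 = 0.0169
Iter 9: z = -0.8767 + -0.0445i, |z|^2 = 0.7706
Iter 10: z = -0.1234 + 0.0440i, |z|^2 = 0.0172
Iter 11: z = -0.8767 + -0.0449i, |z|^2 = 0.7706
Iter 12: z = -0.1234 + 0.0446i, |z|^2 = 0.0172

Answer: 13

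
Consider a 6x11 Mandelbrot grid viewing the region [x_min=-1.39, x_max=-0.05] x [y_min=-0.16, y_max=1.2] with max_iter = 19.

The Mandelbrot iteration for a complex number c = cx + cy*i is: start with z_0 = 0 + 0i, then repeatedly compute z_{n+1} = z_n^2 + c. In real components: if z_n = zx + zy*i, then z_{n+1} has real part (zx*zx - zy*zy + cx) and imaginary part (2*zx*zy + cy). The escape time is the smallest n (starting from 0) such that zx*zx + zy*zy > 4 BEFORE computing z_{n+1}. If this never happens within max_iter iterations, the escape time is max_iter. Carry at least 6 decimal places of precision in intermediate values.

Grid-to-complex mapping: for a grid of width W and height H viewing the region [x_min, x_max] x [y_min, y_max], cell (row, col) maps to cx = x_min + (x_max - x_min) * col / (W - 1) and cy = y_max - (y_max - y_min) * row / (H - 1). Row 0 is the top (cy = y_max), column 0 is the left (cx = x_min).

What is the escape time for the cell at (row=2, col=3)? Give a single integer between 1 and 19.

Answer: 4

Derivation:
z_0 = 0 + 0i, c = -0.5860 + 0.9280i
Iter 1: z = -0.5860 + 0.9280i, |z|^2 = 1.2046
Iter 2: z = -1.1038 + -0.1596i, |z|^2 = 1.2438
Iter 3: z = 0.6069 + 1.2804i, |z|^2 = 2.0076
Iter 4: z = -1.8570 + 2.4820i, |z|^2 = 9.6091
Escaped at iteration 4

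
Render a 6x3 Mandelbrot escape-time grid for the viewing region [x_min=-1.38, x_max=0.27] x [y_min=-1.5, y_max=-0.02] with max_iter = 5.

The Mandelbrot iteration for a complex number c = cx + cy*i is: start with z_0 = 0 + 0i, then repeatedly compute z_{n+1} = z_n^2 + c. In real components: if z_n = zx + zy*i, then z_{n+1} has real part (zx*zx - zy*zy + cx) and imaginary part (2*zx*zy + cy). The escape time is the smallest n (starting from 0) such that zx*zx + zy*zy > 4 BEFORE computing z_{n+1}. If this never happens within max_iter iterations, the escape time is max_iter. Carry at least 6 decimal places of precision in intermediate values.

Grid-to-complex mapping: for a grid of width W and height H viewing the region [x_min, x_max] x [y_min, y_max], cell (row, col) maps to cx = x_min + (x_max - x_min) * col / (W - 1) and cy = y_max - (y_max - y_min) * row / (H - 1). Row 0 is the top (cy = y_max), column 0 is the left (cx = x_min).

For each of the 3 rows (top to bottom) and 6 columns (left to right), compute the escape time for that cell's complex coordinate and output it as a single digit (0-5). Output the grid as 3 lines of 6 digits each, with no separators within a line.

(row=0, col=0): c = -1.3800 + -0.0200i → escape time 5
(row=0, col=1): c = -1.0500 + -0.0200i → escape time 5
(row=0, col=2): c = -0.7200 + -0.0200i → escape time 5
(row=0, col=3): c = -0.3900 + -0.0200i → escape time 5
(row=0, col=4): c = -0.0600 + -0.0200i → escape time 5
(row=0, col=5): c = 0.2700 + -0.0200i → escape time 5
(row=1, col=0): c = -1.3800 + -0.7600i → escape time 3
(row=1, col=1): c = -1.0500 + -0.7600i → escape time 3
(row=1, col=2): c = -0.7200 + -0.7600i → escape time 4
(row=1, col=3): c = -0.3900 + -0.7600i → escape time 5
(row=1, col=4): c = -0.0600 + -0.7600i → escape time 5
(row=1, col=5): c = 0.2700 + -0.7600i → escape time 5
(row=2, col=0): c = -1.3800 + -1.5000i → escape time 1
(row=2, col=1): c = -1.0500 + -1.5000i → escape time 2
(row=2, col=2): c = -0.7200 + -1.5000i → escape time 2
(row=2, col=3): c = -0.3900 + -1.5000i → escape time 2
(row=2, col=4): c = -0.0600 + -1.5000i → escape time 2
(row=2, col=5): c = 0.2700 + -1.5000i → escape time 2

Answer: 555555
334555
122222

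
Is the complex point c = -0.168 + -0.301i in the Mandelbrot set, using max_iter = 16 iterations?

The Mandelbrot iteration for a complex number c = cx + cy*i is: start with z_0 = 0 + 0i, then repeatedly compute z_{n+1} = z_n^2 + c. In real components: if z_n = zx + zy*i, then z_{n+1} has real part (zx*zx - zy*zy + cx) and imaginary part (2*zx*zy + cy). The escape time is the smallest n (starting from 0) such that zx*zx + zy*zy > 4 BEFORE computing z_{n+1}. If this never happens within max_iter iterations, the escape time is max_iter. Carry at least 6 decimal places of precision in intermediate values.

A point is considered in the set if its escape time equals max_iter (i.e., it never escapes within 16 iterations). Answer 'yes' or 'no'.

z_0 = 0 + 0i, c = -0.1680 + -0.3010i
Iter 1: z = -0.1680 + -0.3010i, |z|^2 = 0.1188
Iter 2: z = -0.2304 + -0.1999i, |z|^2 = 0.0930
Iter 3: z = -0.1549 + -0.2089i, |z|^2 = 0.0676
Iter 4: z = -0.1877 + -0.2363i, |z|^2 = 0.0910
Iter 5: z = -0.1886 + -0.2123i, |z|^2 = 0.0807
Iter 6: z = -0.1775 + -0.2209i, |z|^2 = 0.0803
Iter 7: z = -0.1853 + -0.2226i, |z|^2 = 0.0839
Iter 8: z = -0.1832 + -0.2185i, |z|^2 = 0.0813
Iter 9: z = -0.1822 + -0.2209i, |z|^2 = 0.0820
Iter 10: z = -0.1836 + -0.2205i, |z|^2 = 0.0823
Iter 11: z = -0.1829 + -0.2200i, |z|^2 = 0.0819
Iter 12: z = -0.1830 + -0.2205i, |z|^2 = 0.0821
Iter 13: z = -0.1832 + -0.2203i, |z|^2 = 0.0821
Iter 14: z = -0.1830 + -0.2203i, |z|^2 = 0.0820
Iter 15: z = -0.1830 + -0.2204i, |z|^2 = 0.0821
Did not escape in 16 iterations → in set

Answer: yes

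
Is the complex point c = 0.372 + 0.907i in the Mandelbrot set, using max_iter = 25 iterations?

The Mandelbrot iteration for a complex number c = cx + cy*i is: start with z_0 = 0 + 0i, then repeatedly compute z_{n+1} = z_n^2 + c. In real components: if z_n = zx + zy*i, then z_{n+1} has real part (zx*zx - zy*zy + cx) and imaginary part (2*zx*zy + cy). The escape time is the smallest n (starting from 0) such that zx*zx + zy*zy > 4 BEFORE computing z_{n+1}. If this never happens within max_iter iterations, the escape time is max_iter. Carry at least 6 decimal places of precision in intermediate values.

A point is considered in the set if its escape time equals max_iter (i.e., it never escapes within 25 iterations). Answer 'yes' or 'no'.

Answer: no

Derivation:
z_0 = 0 + 0i, c = 0.3720 + 0.9070i
Iter 1: z = 0.3720 + 0.9070i, |z|^2 = 0.9610
Iter 2: z = -0.3123 + 1.5818i, |z|^2 = 2.5996
Iter 3: z = -2.0326 + -0.0809i, |z|^2 = 4.1380
Escaped at iteration 3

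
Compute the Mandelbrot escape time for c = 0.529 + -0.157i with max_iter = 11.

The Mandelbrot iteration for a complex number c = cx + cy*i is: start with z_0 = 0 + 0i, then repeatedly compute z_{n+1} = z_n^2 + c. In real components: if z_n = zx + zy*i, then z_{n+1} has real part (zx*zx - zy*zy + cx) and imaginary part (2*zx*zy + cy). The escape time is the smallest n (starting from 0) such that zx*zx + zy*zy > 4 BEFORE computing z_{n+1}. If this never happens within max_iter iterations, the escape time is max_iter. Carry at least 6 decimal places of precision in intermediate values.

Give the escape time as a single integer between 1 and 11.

Answer: 5

Derivation:
z_0 = 0 + 0i, c = 0.5290 + -0.1570i
Iter 1: z = 0.5290 + -0.1570i, |z|^2 = 0.3045
Iter 2: z = 0.7842 + -0.3231i, |z|^2 = 0.7194
Iter 3: z = 1.0396 + -0.6638i, |z|^2 = 1.5213
Iter 4: z = 1.1691 + -1.5370i, |z|^2 = 3.7293
Iter 5: z = -0.4666 + -3.7509i, |z|^2 = 14.2871
Escaped at iteration 5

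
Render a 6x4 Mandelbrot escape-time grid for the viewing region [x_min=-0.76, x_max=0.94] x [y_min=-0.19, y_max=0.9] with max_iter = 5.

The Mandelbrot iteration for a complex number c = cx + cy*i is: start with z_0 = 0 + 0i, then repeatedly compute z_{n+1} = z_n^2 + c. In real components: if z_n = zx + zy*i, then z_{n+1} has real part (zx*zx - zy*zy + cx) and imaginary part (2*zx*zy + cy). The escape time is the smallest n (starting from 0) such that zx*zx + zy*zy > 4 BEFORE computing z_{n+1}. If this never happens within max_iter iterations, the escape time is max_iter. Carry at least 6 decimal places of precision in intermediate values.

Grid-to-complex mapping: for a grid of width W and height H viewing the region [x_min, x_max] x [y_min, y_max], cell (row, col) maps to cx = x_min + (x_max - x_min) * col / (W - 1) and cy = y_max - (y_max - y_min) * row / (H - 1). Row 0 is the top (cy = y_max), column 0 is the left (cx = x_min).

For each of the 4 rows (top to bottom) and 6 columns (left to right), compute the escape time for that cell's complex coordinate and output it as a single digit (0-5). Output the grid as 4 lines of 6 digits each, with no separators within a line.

(row=0, col=0): c = -0.7600 + 0.9000i → escape time 4
(row=0, col=1): c = -0.4200 + 0.9000i → escape time 5
(row=0, col=2): c = -0.0800 + 0.9000i → escape time 5
(row=0, col=3): c = 0.2600 + 0.9000i → escape time 4
(row=0, col=4): c = 0.6000 + 0.9000i → escape time 3
(row=0, col=5): c = 0.9400 + 0.9000i → escape time 2
(row=1, col=0): c = -0.7600 + 0.5367i → escape time 5
(row=1, col=1): c = -0.4200 + 0.5367i → escape time 5
(row=1, col=2): c = -0.0800 + 0.5367i → escape time 5
(row=1, col=3): c = 0.2600 + 0.5367i → escape time 5
(row=1, col=4): c = 0.6000 + 0.5367i → escape time 3
(row=1, col=5): c = 0.9400 + 0.5367i → escape time 2
(row=2, col=0): c = -0.7600 + 0.1733i → escape time 5
(row=2, col=1): c = -0.4200 + 0.1733i → escape time 5
(row=2, col=2): c = -0.0800 + 0.1733i → escape time 5
(row=2, col=3): c = 0.2600 + 0.1733i → escape time 5
(row=2, col=4): c = 0.6000 + 0.1733i → escape time 4
(row=2, col=5): c = 0.9400 + 0.1733i → escape time 3
(row=3, col=0): c = -0.7600 + -0.1900i → escape time 5
(row=3, col=1): c = -0.4200 + -0.1900i → escape time 5
(row=3, col=2): c = -0.0800 + -0.1900i → escape time 5
(row=3, col=3): c = 0.2600 + -0.1900i → escape time 5
(row=3, col=4): c = 0.6000 + -0.1900i → escape time 4
(row=3, col=5): c = 0.9400 + -0.1900i → escape time 3

Answer: 455432
555532
555543
555543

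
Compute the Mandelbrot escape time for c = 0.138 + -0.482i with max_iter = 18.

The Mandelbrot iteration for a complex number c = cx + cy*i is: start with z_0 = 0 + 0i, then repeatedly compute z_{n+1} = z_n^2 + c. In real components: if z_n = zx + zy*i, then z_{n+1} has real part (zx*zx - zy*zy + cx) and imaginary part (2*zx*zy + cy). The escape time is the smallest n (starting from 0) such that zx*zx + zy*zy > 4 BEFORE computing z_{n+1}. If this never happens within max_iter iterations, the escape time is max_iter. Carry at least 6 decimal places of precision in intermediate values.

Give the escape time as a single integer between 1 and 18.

Answer: 18

Derivation:
z_0 = 0 + 0i, c = 0.1380 + -0.4820i
Iter 1: z = 0.1380 + -0.4820i, |z|^2 = 0.2514
Iter 2: z = -0.0753 + -0.6150i, |z|^2 = 0.3839
Iter 3: z = -0.2346 + -0.3894i, |z|^2 = 0.2067
Iter 4: z = 0.0414 + -0.2993i, |z|^2 = 0.0913
Iter 5: z = 0.0501 + -0.5068i, |z|^2 = 0.2593
Iter 6: z = -0.1163 + -0.5328i, |z|^2 = 0.2974
Iter 7: z = -0.1324 + -0.3581i, |z|^2 = 0.1457
Iter 8: z = 0.0273 + -0.3872i, |z|^2 = 0.1507
Iter 9: z = -0.0112 + -0.5032i, |z|^2 = 0.2533
Iter 10: z = -0.1150 + -0.4707i, |z|^2 = 0.2348
Iter 11: z = -0.0704 + -0.3737i, |z|^2 = 0.1446
Iter 12: z = 0.0033 + -0.4294i, |z|^2 = 0.1844
Iter 13: z = -0.0464 + -0.4848i, |z|^2 = 0.2372
Iter 14: z = -0.0949 + -0.4370i, |z|^2 = 0.2000
Iter 15: z = -0.0440 + -0.3990i, |z|^2 = 0.1612
Iter 16: z = -0.0193 + -0.4469i, |z|^2 = 0.2001
Iter 17: z = -0.0613 + -0.4648i, |z|^2 = 0.2198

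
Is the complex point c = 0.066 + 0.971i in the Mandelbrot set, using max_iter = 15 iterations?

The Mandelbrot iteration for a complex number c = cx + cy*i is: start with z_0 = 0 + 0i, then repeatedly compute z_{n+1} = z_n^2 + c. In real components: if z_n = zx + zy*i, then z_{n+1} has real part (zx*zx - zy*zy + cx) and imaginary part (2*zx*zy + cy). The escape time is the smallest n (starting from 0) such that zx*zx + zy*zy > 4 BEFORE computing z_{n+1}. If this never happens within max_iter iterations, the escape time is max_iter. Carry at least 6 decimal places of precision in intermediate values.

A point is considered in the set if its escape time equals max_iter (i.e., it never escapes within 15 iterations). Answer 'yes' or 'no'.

z_0 = 0 + 0i, c = 0.0660 + 0.9710i
Iter 1: z = 0.0660 + 0.9710i, |z|^2 = 0.9472
Iter 2: z = -0.8725 + 1.0992i, |z|^2 = 1.9694
Iter 3: z = -0.3809 + -0.9470i, |z|^2 = 1.0420
Iter 4: z = -0.6857 + 1.6925i, |z|^2 = 3.3349
Iter 5: z = -2.3284 + -1.3502i, |z|^2 = 7.2448
Escaped at iteration 5

Answer: no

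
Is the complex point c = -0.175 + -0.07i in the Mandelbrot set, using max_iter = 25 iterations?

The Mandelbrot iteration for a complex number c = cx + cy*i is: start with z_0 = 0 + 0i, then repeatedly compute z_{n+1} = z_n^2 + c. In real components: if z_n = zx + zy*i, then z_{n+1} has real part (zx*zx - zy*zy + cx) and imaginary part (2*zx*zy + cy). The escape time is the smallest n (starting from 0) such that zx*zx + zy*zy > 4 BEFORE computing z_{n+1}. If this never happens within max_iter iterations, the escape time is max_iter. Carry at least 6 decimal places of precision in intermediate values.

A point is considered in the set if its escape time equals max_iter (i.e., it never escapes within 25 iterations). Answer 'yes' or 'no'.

Answer: yes

Derivation:
z_0 = 0 + 0i, c = -0.1750 + -0.0700i
Iter 1: z = -0.1750 + -0.0700i, |z|^2 = 0.0355
Iter 2: z = -0.1493 + -0.0455i, |z|^2 = 0.0244
Iter 3: z = -0.1548 + -0.0564i, |z|^2 = 0.0271
Iter 4: z = -0.1542 + -0.0525i, |z|^2 = 0.0265
Iter 5: z = -0.1540 + -0.0538i, |z|^2 = 0.0266
Iter 6: z = -0.1542 + -0.0534i, |z|^2 = 0.0266
Iter 7: z = -0.1541 + -0.0535i, |z|^2 = 0.0266
Iter 8: z = -0.1541 + -0.0535i, |z|^2 = 0.0266
Iter 9: z = -0.1541 + -0.0535i, |z|^2 = 0.0266
Iter 10: z = -0.1541 + -0.0535i, |z|^2 = 0.0266
Iter 11: z = -0.1541 + -0.0535i, |z|^2 = 0.0266
Iter 12: z = -0.1541 + -0.0535i, |z|^2 = 0.0266
Iter 13: z = -0.1541 + -0.0535i, |z|^2 = 0.0266
Iter 14: z = -0.1541 + -0.0535i, |z|^2 = 0.0266
Iter 15: z = -0.1541 + -0.0535i, |z|^2 = 0.0266
Iter 16: z = -0.1541 + -0.0535i, |z|^2 = 0.0266
Iter 17: z = -0.1541 + -0.0535i, |z|^2 = 0.0266
Iter 18: z = -0.1541 + -0.0535i, |z|^2 = 0.0266
Iter 19: z = -0.1541 + -0.0535i, |z|^2 = 0.0266
Iter 20: z = -0.1541 + -0.0535i, |z|^2 = 0.0266
Iter 21: z = -0.1541 + -0.0535i, |z|^2 = 0.0266
Iter 22: z = -0.1541 + -0.0535i, |z|^2 = 0.0266
Iter 23: z = -0.1541 + -0.0535i, |z|^2 = 0.0266
Iter 24: z = -0.1541 + -0.0535i, |z|^2 = 0.0266
Did not escape in 25 iterations → in set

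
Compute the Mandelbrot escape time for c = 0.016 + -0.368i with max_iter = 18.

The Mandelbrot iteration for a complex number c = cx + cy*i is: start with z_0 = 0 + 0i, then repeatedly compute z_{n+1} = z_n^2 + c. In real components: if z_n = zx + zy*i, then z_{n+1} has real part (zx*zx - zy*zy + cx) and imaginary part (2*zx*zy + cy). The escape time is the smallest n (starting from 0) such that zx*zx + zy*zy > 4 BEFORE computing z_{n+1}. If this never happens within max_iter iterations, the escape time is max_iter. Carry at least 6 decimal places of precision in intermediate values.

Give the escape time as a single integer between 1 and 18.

z_0 = 0 + 0i, c = 0.0160 + -0.3680i
Iter 1: z = 0.0160 + -0.3680i, |z|^2 = 0.1357
Iter 2: z = -0.1192 + -0.3798i, |z|^2 = 0.1584
Iter 3: z = -0.1140 + -0.2775i, |z|^2 = 0.0900
Iter 4: z = -0.0480 + -0.3047i, |z|^2 = 0.0952
Iter 5: z = -0.0745 + -0.3387i, |z|^2 = 0.1203
Iter 6: z = -0.0932 + -0.3175i, |z|^2 = 0.1095
Iter 7: z = -0.0761 + -0.3088i, |z|^2 = 0.1012
Iter 8: z = -0.0736 + -0.3210i, |z|^2 = 0.1084
Iter 9: z = -0.0816 + -0.3208i, |z|^2 = 0.1096
Iter 10: z = -0.0802 + -0.3156i, |z|^2 = 0.1061
Iter 11: z = -0.0772 + -0.3174i, |z|^2 = 0.1067
Iter 12: z = -0.0788 + -0.3190i, |z|^2 = 0.1080
Iter 13: z = -0.0796 + -0.3178i, |z|^2 = 0.1073
Iter 14: z = -0.0786 + -0.3174i, |z|^2 = 0.1070
Iter 15: z = -0.0786 + -0.3181i, |z|^2 = 0.1073
Iter 16: z = -0.0790 + -0.3180i, |z|^2 = 0.1074
Iter 17: z = -0.0789 + -0.3178i, |z|^2 = 0.1072

Answer: 18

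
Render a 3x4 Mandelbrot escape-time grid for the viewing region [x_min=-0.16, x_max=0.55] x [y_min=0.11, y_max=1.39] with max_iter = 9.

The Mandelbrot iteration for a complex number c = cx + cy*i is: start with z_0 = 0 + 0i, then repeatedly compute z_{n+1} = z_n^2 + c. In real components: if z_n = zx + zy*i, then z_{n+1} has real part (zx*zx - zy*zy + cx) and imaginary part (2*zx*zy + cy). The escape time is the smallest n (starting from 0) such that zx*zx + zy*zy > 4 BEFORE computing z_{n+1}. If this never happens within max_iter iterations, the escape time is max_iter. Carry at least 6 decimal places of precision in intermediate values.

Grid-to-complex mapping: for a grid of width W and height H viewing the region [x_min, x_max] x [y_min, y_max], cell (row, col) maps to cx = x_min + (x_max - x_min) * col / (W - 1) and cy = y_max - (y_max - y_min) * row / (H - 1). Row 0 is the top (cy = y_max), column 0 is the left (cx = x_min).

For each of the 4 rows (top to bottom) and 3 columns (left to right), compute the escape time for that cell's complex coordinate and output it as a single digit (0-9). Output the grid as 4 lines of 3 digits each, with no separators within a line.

Answer: 222
942
994
994

Derivation:
(row=0, col=0): c = -0.1600 + 1.3900i → escape time 2
(row=0, col=1): c = 0.1950 + 1.3900i → escape time 2
(row=0, col=2): c = 0.5500 + 1.3900i → escape time 2
(row=1, col=0): c = -0.1600 + 0.9633i → escape time 9
(row=1, col=1): c = 0.1950 + 0.9633i → escape time 4
(row=1, col=2): c = 0.5500 + 0.9633i → escape time 2
(row=2, col=0): c = -0.1600 + 0.5367i → escape time 9
(row=2, col=1): c = 0.1950 + 0.5367i → escape time 9
(row=2, col=2): c = 0.5500 + 0.5367i → escape time 4
(row=3, col=0): c = -0.1600 + 0.1100i → escape time 9
(row=3, col=1): c = 0.1950 + 0.1100i → escape time 9
(row=3, col=2): c = 0.5500 + 0.1100i → escape time 4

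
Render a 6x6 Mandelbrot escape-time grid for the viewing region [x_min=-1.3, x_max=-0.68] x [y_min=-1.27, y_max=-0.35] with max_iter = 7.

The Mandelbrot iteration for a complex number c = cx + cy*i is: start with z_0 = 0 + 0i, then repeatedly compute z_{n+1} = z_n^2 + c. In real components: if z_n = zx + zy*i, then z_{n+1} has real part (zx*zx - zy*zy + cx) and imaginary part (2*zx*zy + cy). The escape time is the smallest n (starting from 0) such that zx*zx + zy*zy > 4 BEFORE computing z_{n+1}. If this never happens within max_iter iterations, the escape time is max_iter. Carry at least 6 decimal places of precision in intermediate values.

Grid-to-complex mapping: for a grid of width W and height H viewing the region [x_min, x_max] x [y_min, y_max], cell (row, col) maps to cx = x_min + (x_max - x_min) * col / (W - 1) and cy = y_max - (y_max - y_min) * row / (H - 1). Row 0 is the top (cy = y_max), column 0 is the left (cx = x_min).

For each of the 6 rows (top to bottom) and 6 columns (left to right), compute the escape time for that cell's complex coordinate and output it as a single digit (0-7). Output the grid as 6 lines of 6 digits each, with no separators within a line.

(row=0, col=0): c = -1.3000 + -0.3500i → escape time 7
(row=0, col=1): c = -1.1760 + -0.3500i → escape time 7
(row=0, col=2): c = -1.0520 + -0.3500i → escape time 7
(row=0, col=3): c = -0.9280 + -0.3500i → escape time 7
(row=0, col=4): c = -0.8040 + -0.3500i → escape time 7
(row=0, col=5): c = -0.6800 + -0.3500i → escape time 7
(row=1, col=0): c = -1.3000 + -0.5340i → escape time 3
(row=1, col=1): c = -1.1760 + -0.5340i → escape time 4
(row=1, col=2): c = -1.0520 + -0.5340i → escape time 5
(row=1, col=3): c = -0.9280 + -0.5340i → escape time 5
(row=1, col=4): c = -0.8040 + -0.5340i → escape time 6
(row=1, col=5): c = -0.6800 + -0.5340i → escape time 7
(row=2, col=0): c = -1.3000 + -0.7180i → escape time 3
(row=2, col=1): c = -1.1760 + -0.7180i → escape time 3
(row=2, col=2): c = -1.0520 + -0.7180i → escape time 3
(row=2, col=3): c = -0.9280 + -0.7180i → escape time 4
(row=2, col=4): c = -0.8040 + -0.7180i → escape time 4
(row=2, col=5): c = -0.6800 + -0.7180i → escape time 5
(row=3, col=0): c = -1.3000 + -0.9020i → escape time 3
(row=3, col=1): c = -1.1760 + -0.9020i → escape time 3
(row=3, col=2): c = -1.0520 + -0.9020i → escape time 3
(row=3, col=3): c = -0.9280 + -0.9020i → escape time 3
(row=3, col=4): c = -0.8040 + -0.9020i → escape time 4
(row=3, col=5): c = -0.6800 + -0.9020i → escape time 4
(row=4, col=0): c = -1.3000 + -1.0860i → escape time 3
(row=4, col=1): c = -1.1760 + -1.0860i → escape time 3
(row=4, col=2): c = -1.0520 + -1.0860i → escape time 3
(row=4, col=3): c = -0.9280 + -1.0860i → escape time 3
(row=4, col=4): c = -0.8040 + -1.0860i → escape time 3
(row=4, col=5): c = -0.6800 + -1.0860i → escape time 3
(row=5, col=0): c = -1.3000 + -1.2700i → escape time 2
(row=5, col=1): c = -1.1760 + -1.2700i → escape time 2
(row=5, col=2): c = -1.0520 + -1.2700i → escape time 2
(row=5, col=3): c = -0.9280 + -1.2700i → escape time 2
(row=5, col=4): c = -0.8040 + -1.2700i → escape time 3
(row=5, col=5): c = -0.6800 + -1.2700i → escape time 3

Answer: 777777
345567
333445
333344
333333
222233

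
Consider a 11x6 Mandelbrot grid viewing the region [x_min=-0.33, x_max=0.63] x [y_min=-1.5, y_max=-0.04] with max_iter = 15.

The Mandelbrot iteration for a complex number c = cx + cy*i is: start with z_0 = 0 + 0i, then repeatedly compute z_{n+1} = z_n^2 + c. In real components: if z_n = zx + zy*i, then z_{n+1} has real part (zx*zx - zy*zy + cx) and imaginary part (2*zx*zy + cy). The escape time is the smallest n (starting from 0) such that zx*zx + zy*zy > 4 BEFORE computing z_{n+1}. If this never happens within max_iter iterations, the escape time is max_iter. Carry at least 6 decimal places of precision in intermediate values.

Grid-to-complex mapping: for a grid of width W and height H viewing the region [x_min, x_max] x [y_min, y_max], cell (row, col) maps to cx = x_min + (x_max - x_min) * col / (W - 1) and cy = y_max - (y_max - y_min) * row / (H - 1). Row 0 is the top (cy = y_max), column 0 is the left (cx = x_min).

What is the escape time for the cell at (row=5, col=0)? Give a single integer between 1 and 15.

z_0 = 0 + 0i, c = -0.3300 + -1.5000i
Iter 1: z = -0.3300 + -1.5000i, |z|^2 = 2.3589
Iter 2: z = -2.4711 + -0.5100i, |z|^2 = 6.3664
Escaped at iteration 2

Answer: 2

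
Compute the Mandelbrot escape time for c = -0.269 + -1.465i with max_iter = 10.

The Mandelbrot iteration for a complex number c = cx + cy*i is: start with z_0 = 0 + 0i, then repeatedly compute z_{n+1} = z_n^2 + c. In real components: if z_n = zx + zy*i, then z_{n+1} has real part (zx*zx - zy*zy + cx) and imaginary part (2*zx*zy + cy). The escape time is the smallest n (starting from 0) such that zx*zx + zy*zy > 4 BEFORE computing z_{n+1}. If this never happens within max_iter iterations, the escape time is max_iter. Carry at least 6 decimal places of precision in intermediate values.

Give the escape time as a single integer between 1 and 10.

Answer: 2

Derivation:
z_0 = 0 + 0i, c = -0.2690 + -1.4650i
Iter 1: z = -0.2690 + -1.4650i, |z|^2 = 2.2186
Iter 2: z = -2.3429 + -0.6768i, |z|^2 = 5.9471
Escaped at iteration 2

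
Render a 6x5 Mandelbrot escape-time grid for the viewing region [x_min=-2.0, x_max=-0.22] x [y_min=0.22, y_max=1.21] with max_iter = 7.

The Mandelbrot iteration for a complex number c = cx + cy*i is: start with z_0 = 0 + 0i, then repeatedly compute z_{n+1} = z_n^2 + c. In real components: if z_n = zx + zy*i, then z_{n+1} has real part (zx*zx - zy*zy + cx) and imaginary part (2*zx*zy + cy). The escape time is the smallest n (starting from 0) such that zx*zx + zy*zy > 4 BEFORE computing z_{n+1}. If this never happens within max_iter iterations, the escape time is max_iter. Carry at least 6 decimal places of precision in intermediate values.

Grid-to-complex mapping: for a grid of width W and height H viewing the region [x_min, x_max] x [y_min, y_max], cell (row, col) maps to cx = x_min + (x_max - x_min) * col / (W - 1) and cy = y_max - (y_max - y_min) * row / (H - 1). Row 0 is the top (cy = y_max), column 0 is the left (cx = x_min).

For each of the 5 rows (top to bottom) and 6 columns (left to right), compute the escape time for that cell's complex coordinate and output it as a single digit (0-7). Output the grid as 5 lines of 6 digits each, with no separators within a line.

(row=0, col=0): c = -2.0000 + 1.2100i → escape time 1
(row=0, col=1): c = -1.6440 + 1.2100i → escape time 1
(row=0, col=2): c = -1.2880 + 1.2100i → escape time 2
(row=0, col=3): c = -0.9320 + 1.2100i → escape time 3
(row=0, col=4): c = -0.5760 + 1.2100i → escape time 3
(row=0, col=5): c = -0.2200 + 1.2100i → escape time 3
(row=1, col=0): c = -2.0000 + 0.9625i → escape time 1
(row=1, col=1): c = -1.6440 + 0.9625i → escape time 2
(row=1, col=2): c = -1.2880 + 0.9625i → escape time 3
(row=1, col=3): c = -0.9320 + 0.9625i → escape time 3
(row=1, col=4): c = -0.5760 + 0.9625i → escape time 4
(row=1, col=5): c = -0.2200 + 0.9625i → escape time 7
(row=2, col=0): c = -2.0000 + 0.7150i → escape time 1
(row=2, col=1): c = -1.6440 + 0.7150i → escape time 3
(row=2, col=2): c = -1.2880 + 0.7150i → escape time 3
(row=2, col=3): c = -0.9320 + 0.7150i → escape time 4
(row=2, col=4): c = -0.5760 + 0.7150i → escape time 7
(row=2, col=5): c = -0.2200 + 0.7150i → escape time 7
(row=3, col=0): c = -2.0000 + 0.4675i → escape time 1
(row=3, col=1): c = -1.6440 + 0.4675i → escape time 3
(row=3, col=2): c = -1.2880 + 0.4675i → escape time 5
(row=3, col=3): c = -0.9320 + 0.4675i → escape time 5
(row=3, col=4): c = -0.5760 + 0.4675i → escape time 7
(row=3, col=5): c = -0.2200 + 0.4675i → escape time 7
(row=4, col=0): c = -2.0000 + 0.2200i → escape time 1
(row=4, col=1): c = -1.6440 + 0.2200i → escape time 4
(row=4, col=2): c = -1.2880 + 0.2200i → escape time 7
(row=4, col=3): c = -0.9320 + 0.2200i → escape time 7
(row=4, col=4): c = -0.5760 + 0.2200i → escape time 7
(row=4, col=5): c = -0.2200 + 0.2200i → escape time 7

Answer: 112333
123347
133477
135577
147777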